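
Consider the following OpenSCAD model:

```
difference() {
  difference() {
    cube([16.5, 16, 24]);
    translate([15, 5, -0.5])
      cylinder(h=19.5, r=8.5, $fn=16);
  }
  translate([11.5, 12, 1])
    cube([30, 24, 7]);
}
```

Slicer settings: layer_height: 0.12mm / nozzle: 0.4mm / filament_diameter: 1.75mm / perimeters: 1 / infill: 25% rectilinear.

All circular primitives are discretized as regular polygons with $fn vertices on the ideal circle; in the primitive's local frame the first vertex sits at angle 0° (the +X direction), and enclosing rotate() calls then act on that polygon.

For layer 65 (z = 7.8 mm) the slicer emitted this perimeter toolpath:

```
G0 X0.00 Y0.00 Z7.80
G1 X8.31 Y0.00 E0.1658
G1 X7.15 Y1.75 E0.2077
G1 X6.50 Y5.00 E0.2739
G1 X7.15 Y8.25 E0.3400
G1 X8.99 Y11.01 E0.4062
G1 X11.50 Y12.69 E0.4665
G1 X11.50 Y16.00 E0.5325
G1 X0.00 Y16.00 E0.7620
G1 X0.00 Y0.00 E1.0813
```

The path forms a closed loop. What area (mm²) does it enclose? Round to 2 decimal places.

Apply the shoelace formula to the sequence of (X, Y) vertices; enclosed area = 135.44 mm².

135.44 mm²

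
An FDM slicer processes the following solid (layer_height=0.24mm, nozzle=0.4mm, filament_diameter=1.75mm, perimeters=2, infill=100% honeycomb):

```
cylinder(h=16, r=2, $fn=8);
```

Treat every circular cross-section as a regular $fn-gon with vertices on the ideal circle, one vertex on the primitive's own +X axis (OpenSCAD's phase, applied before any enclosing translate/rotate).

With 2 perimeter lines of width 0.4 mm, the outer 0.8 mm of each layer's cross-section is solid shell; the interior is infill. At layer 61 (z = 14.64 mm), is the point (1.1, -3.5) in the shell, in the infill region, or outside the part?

At z = 14.64 mm: the cylinder: section is a regular 8-gon, circumradius r=2. Overall, the cross-section is a single solid region. The nearest boundary edge runs (-0.00, -2.00)→(1.41, -1.41); distance from the point to it = 1.81 mm. The point is not inside any of the regions above, so it lies outside the cross-section (1.81 mm from the nearest boundary).

outside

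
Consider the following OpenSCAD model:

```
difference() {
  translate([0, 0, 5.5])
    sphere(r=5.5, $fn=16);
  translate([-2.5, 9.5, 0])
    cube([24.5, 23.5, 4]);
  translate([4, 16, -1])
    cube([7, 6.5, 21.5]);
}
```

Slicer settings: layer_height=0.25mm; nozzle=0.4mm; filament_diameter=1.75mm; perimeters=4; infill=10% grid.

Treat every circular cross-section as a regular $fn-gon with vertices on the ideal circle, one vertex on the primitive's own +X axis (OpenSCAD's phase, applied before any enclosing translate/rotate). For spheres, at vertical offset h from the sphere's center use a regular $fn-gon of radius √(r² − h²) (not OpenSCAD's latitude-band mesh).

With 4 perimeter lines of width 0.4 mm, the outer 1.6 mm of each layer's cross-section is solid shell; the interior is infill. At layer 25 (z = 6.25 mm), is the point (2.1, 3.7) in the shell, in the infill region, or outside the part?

At z = 6.25 mm: the sphere: section is a regular 16-gon, circumradius = √(r²−h²) = √(5.5²−0.75²) = 5.449; the cube at (-2.5, 9.5) is not intersected at this z (z outside [0, 4]); the 7×6.5 cube at (4, 16) contributes its full rectangle; After the difference (first − rest): starting from the r=5.5 sphere, the 7×6.5 cube at (4, 16) misses the remaining region (no effect) — 1 connected region. Overall, the cross-section is a single solid region. The nearest boundary edge runs (2.09, 5.03)→(3.85, 3.85); distance from the point to it = 1.10 mm. The point is inside the cross-section, 1.10 mm from the nearest boundary — within the 1.6 mm shell band (4 × 0.4).

shell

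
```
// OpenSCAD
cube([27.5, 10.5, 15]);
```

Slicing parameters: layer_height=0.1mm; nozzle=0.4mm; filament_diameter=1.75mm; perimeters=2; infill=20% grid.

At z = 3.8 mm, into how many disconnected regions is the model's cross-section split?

At z = 3.8 mm: the cube (footprint 27.5×10.5) is included at this height. The result has 1 disconnected region.

1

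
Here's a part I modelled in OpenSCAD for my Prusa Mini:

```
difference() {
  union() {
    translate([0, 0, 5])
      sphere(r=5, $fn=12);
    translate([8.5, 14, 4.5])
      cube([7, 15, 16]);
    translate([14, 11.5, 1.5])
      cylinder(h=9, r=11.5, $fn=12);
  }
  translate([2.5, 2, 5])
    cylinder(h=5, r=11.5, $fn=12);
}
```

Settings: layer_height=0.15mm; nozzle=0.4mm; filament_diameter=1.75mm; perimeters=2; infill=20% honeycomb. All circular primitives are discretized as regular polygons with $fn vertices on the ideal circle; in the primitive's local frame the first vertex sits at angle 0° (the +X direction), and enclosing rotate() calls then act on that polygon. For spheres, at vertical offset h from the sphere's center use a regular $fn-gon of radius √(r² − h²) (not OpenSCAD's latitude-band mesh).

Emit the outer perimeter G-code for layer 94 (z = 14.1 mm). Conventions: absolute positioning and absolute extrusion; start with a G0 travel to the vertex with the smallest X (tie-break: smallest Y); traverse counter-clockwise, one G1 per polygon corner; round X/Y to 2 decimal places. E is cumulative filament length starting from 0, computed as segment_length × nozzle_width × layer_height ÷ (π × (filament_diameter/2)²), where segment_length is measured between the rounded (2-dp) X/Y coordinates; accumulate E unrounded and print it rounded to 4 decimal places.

At z = 14.1 mm: the sphere does not reach this height (|z−center|=9.100 > r=5); the cube at (8.5, 14) (footprint 7×15) is included at this height; the cylinder at (14, 11.5) is absent (z outside [1.5, 10.5]); Merging all regions: only the 7×15 cube at (8.5, 14) is present, so the union is just that shape — 1 connected region; the cylinder at (2.5, 2) is absent (z outside [5, 10]); After the difference (first − rest): none of the subtracted shapes is present at this height, so the result so far is unchanged — 1 connected region. The outline is a single polygon with 4 vertices. Extrusion per mm of travel: 0.4 × 0.15 / (π × 0.875²) = 0.024945. Accumulating E over each segment gives final E = 1.0976.

G0 X8.50 Y14.00 Z14.10
G1 X15.50 Y14.00 E0.1746
G1 X15.50 Y29.00 E0.5488
G1 X8.50 Y29.00 E0.7234
G1 X8.50 Y14.00 E1.0976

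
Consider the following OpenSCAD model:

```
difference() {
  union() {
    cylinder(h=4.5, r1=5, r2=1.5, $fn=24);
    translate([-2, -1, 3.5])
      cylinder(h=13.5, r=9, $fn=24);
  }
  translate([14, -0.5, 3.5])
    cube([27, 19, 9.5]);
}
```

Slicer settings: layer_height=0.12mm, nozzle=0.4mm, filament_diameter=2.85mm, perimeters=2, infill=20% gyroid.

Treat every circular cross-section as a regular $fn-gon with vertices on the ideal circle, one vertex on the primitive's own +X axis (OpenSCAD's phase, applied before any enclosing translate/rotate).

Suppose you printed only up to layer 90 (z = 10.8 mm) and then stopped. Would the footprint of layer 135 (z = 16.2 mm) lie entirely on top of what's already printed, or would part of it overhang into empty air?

Compare the two slices. At z = 10.8: the cone is absent (z outside [0, 4.5]); the r=9 cylinder at (-2, -1) gives a regular 24-gon of circumradius 9 (constant along its height) (area = (24/2)·9.000²·sin(360°/24) = 251.57 mm²); Merging all regions: only the r=9 cylinder at (-2, -1) is present, so the union is just that shape — area = 251.57 mm²; the cube at (14, -0.5) (footprint 27×19) is included at this height (area 513.00 mm²); Subtracting the remaining from the first: starting from that combined region (251.57 mm²), the 27×19 cube at (14, -0.5) misses the remaining region (no effect) — area = 251.57 mm². At z = 16.2: the cone is absent (z outside [0, 4.5]); the cylinder at (-2, -1): section is a regular 24-gon, circumradius r=9 (area = (24/2)·9.000²·sin(360°/24) = 251.57 mm²); Merging all regions: only the r=9 cylinder at (-2, -1) is present, so the union is just that shape — area = 251.57 mm²; the cube at (14, -0.5) is absent (z outside [3.5, 13]); Taking the first minus the rest: none of the subtracted shapes is present at this height, so the result so far is unchanged — area = 251.57 mm². Checking containment: the cross-section at z = 16.2 is a subset of the cross-section at z = 10.8.

entirely on top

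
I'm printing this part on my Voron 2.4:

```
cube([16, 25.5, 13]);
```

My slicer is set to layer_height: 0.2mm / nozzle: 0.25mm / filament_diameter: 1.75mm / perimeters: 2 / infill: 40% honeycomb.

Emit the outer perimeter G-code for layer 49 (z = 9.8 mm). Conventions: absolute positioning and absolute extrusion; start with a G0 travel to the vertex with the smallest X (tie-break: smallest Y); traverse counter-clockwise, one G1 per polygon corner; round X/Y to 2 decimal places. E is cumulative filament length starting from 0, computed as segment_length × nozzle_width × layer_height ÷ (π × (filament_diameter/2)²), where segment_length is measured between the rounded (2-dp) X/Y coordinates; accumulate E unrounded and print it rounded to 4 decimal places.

At z = 9.8 mm: the cube is present — its section is the full 16×25.5 rectangle. The outline is a single polygon with 4 vertices. Extrusion per mm of travel: 0.25 × 0.2 / (π × 0.875²) = 0.020788. Accumulating E over each segment gives final E = 1.7254.

G0 X0.00 Y0.00 Z9.80
G1 X16.00 Y0.00 E0.3326
G1 X16.00 Y25.50 E0.8627
G1 X0.00 Y25.50 E1.1953
G1 X0.00 Y0.00 E1.7254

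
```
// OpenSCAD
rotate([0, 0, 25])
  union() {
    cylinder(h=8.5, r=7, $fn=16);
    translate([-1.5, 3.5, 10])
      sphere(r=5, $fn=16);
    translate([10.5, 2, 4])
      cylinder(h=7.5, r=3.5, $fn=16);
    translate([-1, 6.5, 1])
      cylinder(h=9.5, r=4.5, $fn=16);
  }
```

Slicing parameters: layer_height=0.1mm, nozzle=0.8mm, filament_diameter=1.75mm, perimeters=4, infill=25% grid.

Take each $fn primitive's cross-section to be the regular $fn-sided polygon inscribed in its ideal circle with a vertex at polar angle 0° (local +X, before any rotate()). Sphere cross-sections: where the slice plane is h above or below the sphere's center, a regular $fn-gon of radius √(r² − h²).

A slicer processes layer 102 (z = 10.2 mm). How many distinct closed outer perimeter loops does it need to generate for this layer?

2

At z = 10.2 mm: the cylinder is absent (z outside [0, 8.5]); the sphere at (-1.5, 3.5): section is a regular 16-gon, circumradius = √(r²−h²) = √(5²−0.2²) = 4.996; the r=3.5 cylinder at (10.5, 2) contributes a regular 16-gon of circumradius 3.5; the r=4.5 cylinder at (-1, 6.5) contributes a regular 16-gon of circumradius 4.5; Combining (union): the regions partially overlap (shared area 40.84 mm²), so overlapping operands fuse into one piece — 2 connected regions; (rotated 25° about Z; rotation is an isometry so areas/perimeters/island counts are preserved). The result has 2 disconnected regions.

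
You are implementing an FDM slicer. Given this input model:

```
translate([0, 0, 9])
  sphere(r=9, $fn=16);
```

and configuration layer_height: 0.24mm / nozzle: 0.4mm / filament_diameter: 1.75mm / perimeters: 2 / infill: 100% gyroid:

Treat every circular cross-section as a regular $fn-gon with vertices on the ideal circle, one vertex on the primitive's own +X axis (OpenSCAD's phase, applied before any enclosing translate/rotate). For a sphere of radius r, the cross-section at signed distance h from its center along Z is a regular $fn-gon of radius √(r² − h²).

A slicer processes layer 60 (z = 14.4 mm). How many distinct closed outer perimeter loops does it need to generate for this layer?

1

At z = 14.4 mm: the sphere: section is a regular 16-gon, circumradius = √(r²−h²) = √(9²−5.4²) = 7.200. The result has 1 disconnected region.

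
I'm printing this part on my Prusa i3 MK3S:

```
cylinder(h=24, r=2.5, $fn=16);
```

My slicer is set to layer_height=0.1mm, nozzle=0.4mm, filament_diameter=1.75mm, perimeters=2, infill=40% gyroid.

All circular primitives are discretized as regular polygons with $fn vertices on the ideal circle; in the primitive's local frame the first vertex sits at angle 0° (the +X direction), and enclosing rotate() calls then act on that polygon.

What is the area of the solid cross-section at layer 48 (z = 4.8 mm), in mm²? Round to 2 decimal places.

19.13 mm²

At z = 4.8 mm: the r=2.5 cylinder contributes a regular 16-gon of circumradius 2.5 (area = (16/2)·2.500²·sin(360°/16) = 19.13 mm²). Overall, the cross-section is a single solid region. Net area = 19.13 mm².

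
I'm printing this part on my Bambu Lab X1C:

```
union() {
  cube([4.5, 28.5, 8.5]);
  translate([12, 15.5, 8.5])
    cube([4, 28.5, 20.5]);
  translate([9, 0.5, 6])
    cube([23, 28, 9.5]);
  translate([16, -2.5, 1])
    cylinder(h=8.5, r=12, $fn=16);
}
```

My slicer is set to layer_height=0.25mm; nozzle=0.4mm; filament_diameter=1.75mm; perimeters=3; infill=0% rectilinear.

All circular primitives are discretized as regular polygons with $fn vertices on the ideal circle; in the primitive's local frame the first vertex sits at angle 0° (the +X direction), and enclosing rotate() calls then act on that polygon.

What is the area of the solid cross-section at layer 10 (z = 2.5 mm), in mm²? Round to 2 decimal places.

569.10 mm²

At z = 2.5 mm: the 4.5×28.5 cube contributes its full rectangle (area 128.25 mm²); the cube at (12, 15.5) is absent (z outside [8.5, 29]); the cube at (9, 0.5) is absent (z outside [6, 15.5]); the cylinder at (16, -2.5): section is a regular 16-gon, circumradius r=12 (area = (16/2)·12.000²·sin(360°/16) = 440.85 mm²); Merging all regions: the regions partially overlap — summed areas 569.10 mm² minus the doubly-counted overlap 0.00 mm² gives 569.10 mm² — area = 569.10 mm². Overall, the cross-section is a single solid region. Net area = 569.10 mm².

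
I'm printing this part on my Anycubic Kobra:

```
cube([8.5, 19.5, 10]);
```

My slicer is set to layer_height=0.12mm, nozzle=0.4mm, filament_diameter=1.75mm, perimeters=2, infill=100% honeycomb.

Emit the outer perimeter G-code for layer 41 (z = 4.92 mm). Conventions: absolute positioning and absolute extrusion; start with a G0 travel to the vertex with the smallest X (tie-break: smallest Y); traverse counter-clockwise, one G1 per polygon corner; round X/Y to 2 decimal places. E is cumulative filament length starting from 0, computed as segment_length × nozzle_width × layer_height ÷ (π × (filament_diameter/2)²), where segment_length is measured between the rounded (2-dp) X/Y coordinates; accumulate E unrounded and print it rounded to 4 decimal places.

G0 X0.00 Y0.00 Z4.92
G1 X8.50 Y0.00 E0.1696
G1 X8.50 Y19.50 E0.5588
G1 X0.00 Y19.50 E0.7284
G1 X0.00 Y0.00 E1.1175

At z = 4.92 mm: the cube (footprint 8.5×19.5) is included at this height. The outline is a single polygon with 4 vertices. Extrusion per mm of travel: 0.4 × 0.12 / (π × 0.875²) = 0.019956. Accumulating E over each segment gives final E = 1.1175.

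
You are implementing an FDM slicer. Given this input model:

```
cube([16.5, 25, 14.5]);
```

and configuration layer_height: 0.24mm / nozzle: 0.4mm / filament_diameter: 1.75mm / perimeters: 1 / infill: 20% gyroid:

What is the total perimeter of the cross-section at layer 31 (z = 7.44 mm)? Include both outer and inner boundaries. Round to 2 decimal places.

At z = 7.44 mm: the 16.5×25 cube contributes its full rectangle (perimeter 83.00 mm). Overall, the cross-section is a single solid region. Total boundary length (outer) = 83.00 mm.

83.00 mm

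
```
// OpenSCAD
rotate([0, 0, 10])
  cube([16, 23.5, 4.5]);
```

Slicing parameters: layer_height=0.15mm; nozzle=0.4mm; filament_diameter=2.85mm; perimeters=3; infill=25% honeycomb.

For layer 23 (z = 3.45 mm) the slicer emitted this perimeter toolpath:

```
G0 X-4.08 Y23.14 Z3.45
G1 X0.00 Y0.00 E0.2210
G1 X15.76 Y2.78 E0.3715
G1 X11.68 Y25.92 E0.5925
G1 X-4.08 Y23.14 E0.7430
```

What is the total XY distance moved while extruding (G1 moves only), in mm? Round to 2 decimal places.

Sum the Euclidean lengths of each G1 segment: total = 79.00 mm.

79.00 mm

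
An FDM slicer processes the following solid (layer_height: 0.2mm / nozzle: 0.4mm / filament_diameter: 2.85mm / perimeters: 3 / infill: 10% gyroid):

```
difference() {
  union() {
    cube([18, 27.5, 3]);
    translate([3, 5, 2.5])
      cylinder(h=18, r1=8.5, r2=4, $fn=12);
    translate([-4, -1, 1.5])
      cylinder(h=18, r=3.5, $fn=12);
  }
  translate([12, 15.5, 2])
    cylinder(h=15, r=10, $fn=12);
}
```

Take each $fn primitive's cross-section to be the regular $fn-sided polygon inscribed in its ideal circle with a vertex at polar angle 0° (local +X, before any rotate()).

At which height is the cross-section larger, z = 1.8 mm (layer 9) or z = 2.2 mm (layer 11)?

layer 9 (z = 1.8 mm)

Layer 9 (z = 1.8): the cube (footprint 18×27.5) is included at this height (area 495.00 mm²); the cone at (3, 5) is absent (z outside [2.5, 20.5]); the r=3.5 cylinder at (-4, -1) gives a regular 12-gon of circumradius 3.5 (constant along its height) (area = (12/2)·3.500²·sin(360°/12) = 36.75 mm²); Merging all regions: the 2 present regions are separate (no shared area or edge), so areas and boundary lengths simply add and each stays a separate island — area = 531.75 mm²; the cylinder at (12, 15.5) does not reach this height (z outside [2, 17]); After the difference (first − rest): none of the subtracted shapes is present at this height, so that combined region is unchanged — area = 531.75 mm². So its area = 531.75 mm². Layer 11 (z = 2.2): the cube (footprint 18×27.5) is included at this height (area 495.00 mm²); the cone at (3, 5) does not reach this height (z outside [2.5, 20.5]); the cylinder at (-4, -1): section is a regular 12-gon, circumradius r=3.5 (area = (12/2)·3.500²·sin(360°/12) = 36.75 mm²); Merging all regions: the 2 present regions are separate (no shared area or edge), so areas and boundary lengths simply add and each stays a separate island — area = 531.75 mm²; the r=10 cylinder at (12, 15.5) contributes a regular 12-gon of circumradius 10 (area = (12/2)·10.000²·sin(360°/12) = 300.00 mm²); Subtracting the remaining from the first: starting from the result so far (531.75 mm²), the r=10 cylinder at (12, 15.5) partially overlaps it — only the 259.62 mm² overlap (of its 300.00 mm²) is removed, clipping the outline — area = 272.13 mm². So its area = 272.13 mm². Layer 9 is larger (531.75 vs 272.13 mm²).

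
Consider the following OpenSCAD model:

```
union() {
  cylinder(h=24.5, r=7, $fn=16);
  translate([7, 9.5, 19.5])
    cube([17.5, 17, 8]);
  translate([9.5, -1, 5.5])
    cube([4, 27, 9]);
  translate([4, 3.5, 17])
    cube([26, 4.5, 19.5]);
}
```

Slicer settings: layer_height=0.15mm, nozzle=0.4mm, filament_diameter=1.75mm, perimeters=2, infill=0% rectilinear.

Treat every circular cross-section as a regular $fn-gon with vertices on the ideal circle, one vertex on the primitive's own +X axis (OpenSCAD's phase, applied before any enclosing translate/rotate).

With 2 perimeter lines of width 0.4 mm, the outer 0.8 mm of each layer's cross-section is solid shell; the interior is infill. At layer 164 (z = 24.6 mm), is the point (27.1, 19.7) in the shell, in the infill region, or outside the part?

At z = 24.6 mm: the cylinder does not reach this height (z outside [0, 24.5]); the cube at (7, 9.5) is present — its section is the full 17.5×17 rectangle; the cube at (9.5, -1) does not reach this height (z outside [5.5, 14.5]); the 26×4.5 cube at (4, 3.5) contributes its full rectangle; Merging all regions: the 2 present regions are separate (no shared area or edge), so areas and boundary lengths simply add and each stays a separate island — 2 connected regions. Overall, the cross-section has 2 separate islands. The nearest boundary edge runs (24.50, 26.50)→(24.50, 9.50); distance from the point to it = 2.60 mm. The point is not inside any of the regions above, so it lies outside the cross-section (2.60 mm from the nearest boundary).

outside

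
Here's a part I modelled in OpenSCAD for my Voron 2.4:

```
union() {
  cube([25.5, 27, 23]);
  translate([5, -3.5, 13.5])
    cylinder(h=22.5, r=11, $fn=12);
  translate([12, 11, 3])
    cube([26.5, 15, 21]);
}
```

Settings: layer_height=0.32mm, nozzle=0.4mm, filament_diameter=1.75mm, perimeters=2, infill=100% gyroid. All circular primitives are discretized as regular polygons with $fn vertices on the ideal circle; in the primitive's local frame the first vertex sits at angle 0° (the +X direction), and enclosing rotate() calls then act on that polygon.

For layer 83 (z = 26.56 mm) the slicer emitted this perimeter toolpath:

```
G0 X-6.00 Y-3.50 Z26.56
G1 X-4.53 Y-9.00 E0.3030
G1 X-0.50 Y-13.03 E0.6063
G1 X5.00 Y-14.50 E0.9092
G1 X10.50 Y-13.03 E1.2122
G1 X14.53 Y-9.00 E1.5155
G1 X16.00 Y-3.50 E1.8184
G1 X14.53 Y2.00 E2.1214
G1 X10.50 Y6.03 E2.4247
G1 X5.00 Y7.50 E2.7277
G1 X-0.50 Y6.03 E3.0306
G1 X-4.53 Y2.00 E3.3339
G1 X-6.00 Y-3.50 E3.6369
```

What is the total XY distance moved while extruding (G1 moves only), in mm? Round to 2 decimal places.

Sum the Euclidean lengths of each G1 segment: total = 68.34 mm.

68.34 mm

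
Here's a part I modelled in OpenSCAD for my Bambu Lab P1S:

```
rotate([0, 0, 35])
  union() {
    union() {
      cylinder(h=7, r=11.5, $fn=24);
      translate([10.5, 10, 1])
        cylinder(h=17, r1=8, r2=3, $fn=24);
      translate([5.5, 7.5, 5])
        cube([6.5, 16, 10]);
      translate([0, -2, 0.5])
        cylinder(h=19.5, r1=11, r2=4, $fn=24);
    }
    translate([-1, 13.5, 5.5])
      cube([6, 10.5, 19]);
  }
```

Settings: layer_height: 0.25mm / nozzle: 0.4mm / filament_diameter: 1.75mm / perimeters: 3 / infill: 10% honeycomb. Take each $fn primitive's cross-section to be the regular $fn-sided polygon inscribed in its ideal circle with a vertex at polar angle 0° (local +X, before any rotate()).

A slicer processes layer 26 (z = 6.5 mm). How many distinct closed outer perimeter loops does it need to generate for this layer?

2

At z = 6.5 mm: the cylinder: section is a regular 24-gon, circumradius r=11.5; the cone at (10.5, 10): at t=0.324 of its height the radius interpolates to r₁+(r₂−r₁)t = 6.382, giving a regular 24-gon of that circumradius; the cube at (5.5, 7.5) is present — its section is the full 6.5×16 rectangle; the cone at (0, -2) contributes a regular 24-gon of circumradius 8.846 (interpolated between r1=11 and r2=4 at t=0.308); Combining (union): the regions partially overlap (shared area 318.47 mm²), so overlapping operands fuse into one piece — 1 connected region; the cube at (-1, 13.5) is present — its section is the full 6×10.5 rectangle; Merging all regions: the 2 present regions are separate (no shared area or edge), so areas and boundary lengths simply add and each stays a separate island — 2 connected regions; (rotated 35° about Z; rotation is an isometry so areas/perimeters/island counts are preserved). The result has 2 disconnected regions.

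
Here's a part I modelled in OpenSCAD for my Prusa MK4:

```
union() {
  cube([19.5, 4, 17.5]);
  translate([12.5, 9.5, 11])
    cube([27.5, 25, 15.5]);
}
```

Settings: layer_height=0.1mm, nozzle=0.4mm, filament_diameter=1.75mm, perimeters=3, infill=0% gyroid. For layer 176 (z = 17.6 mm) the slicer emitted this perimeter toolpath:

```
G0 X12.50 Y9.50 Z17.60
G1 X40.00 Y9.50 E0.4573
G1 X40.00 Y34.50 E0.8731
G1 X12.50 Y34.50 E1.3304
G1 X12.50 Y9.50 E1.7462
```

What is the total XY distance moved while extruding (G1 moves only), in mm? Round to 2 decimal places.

105.00 mm

Sum the Euclidean lengths of each G1 segment: total = 105.00 mm.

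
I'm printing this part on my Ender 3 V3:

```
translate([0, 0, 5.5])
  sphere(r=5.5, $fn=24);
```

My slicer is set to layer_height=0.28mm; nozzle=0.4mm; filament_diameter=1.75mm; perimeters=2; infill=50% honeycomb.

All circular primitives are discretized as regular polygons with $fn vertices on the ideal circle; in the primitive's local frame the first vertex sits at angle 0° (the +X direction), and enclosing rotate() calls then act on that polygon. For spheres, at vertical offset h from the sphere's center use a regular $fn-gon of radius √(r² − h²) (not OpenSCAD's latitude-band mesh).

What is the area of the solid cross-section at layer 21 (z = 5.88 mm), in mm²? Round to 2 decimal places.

93.50 mm²

At z = 5.88 mm: the r=5.5 sphere contributes a regular 24-gon of circumradius √(5.5²−0.38²) = 5.487 (area = (24/2)·5.487²·sin(360°/24) = 93.50 mm²). Overall, the cross-section is a single solid region. Net area = 93.50 mm².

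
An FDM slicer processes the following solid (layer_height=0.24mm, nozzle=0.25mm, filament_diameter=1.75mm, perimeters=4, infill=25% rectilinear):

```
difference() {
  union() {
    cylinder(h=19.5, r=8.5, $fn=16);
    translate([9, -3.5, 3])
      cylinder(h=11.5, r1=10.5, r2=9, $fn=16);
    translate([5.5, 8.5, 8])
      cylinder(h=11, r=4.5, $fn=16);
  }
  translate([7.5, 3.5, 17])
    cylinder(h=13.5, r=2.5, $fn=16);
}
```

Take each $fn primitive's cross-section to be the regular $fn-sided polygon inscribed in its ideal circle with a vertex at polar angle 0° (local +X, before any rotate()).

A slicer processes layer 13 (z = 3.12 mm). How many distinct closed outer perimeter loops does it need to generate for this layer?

1

At z = 3.12 mm: the r=8.5 cylinder gives a regular 16-gon of circumradius 8.5 (constant along its height); the cone at (9, -3.5): at t=0.010 of its height the radius interpolates to r₁+(r₂−r₁)t = 10.484, giving a regular 16-gon of that circumradius; the cylinder at (5.5, 8.5) is not intersected at this z (z outside [8, 19]); Taking the union: the regions partially overlap (shared area 102.15 mm²), so overlapping operands fuse into one piece — 1 connected region; the cylinder at (7.5, 3.5) is not intersected at this z (z outside [17, 30.5]); Taking the first minus the rest: none of the subtracted shapes is present at this height, so that combined region is unchanged — 1 connected region. The result has 1 disconnected region.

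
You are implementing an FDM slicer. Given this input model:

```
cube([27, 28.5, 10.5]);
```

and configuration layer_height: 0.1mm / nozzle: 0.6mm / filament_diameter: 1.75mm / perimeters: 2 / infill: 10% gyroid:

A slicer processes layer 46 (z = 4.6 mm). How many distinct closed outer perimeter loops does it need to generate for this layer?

1

At z = 4.6 mm: the cube is present — its section is the full 27×28.5 rectangle. The result has 1 disconnected region.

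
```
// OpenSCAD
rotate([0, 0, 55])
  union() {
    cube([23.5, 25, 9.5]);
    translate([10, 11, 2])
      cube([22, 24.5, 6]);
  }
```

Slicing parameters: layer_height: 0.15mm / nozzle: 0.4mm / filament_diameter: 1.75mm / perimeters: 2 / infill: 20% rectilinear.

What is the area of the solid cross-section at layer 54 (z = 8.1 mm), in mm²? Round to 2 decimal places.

587.50 mm²

At z = 8.1 mm: the 23.5×25 cube contributes its full rectangle (area 587.50 mm²); the cube at (10, 11) does not reach this height (z outside [2, 8]); Taking the union: only the 23.5×25 cube is present, so the union is just that shape — area = 587.50 mm²; (rotated 55° about Z; rotation is an isometry so areas/perimeters/island counts are preserved). Overall, the cross-section is a single solid region. Net area = 587.50 mm².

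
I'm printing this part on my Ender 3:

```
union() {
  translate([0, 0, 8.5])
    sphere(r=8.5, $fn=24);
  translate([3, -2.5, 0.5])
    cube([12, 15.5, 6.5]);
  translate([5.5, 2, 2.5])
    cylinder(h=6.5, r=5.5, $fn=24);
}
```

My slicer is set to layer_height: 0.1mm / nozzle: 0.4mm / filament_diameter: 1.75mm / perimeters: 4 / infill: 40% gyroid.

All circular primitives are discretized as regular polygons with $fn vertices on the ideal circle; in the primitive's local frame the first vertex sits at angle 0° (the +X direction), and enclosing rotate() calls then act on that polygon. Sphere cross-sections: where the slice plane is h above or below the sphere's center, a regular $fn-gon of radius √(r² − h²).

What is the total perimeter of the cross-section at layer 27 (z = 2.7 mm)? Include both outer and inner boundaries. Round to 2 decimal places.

At z = 2.7 mm: the r=8.5 sphere slices to a regular 24-gon of circumradius 6.214 (√(r²−h²) with h=5.8 from center) (perimeter = 2·24·6.214·sin(180°/24) = 38.93 mm); the 12×15.5 cube at (3, -2.5) contributes its full rectangle (perimeter 55.00 mm); the r=5.5 cylinder at (5.5, 2) contributes a regular 24-gon of circumradius 5.5 (perimeter = 2·24·5.500·sin(180°/24) = 34.46 mm); Merging all regions: the regions partially overlap (shared area 110.55 mm²), so the edge portions inside another operand are dropped and the merged outline is re-measured after clipping — boundary = 72.57 mm. Overall, the cross-section is a single solid region. Total boundary length (outer) = 72.57 mm.

72.57 mm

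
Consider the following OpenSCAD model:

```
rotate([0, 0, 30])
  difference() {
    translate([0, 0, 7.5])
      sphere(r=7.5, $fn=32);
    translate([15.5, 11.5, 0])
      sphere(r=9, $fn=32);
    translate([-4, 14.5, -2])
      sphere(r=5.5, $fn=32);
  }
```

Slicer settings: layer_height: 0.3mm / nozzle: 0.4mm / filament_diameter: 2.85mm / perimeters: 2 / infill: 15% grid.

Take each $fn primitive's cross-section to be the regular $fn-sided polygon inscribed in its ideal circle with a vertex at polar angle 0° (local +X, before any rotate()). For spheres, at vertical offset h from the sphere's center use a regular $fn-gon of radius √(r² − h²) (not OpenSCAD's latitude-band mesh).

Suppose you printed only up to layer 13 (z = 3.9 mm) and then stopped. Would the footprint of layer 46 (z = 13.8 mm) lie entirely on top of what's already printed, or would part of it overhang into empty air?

Compare the two slices. At z = 3.9: the r=7.5 sphere slices to a regular 32-gon of circumradius 6.580 (√(r²−h²) with h=3.6 from center) (area = (32/2)·6.580²·sin(360°/32) = 135.13 mm²); the r=9 sphere at (15.5, 11.5) contributes a regular 32-gon of circumradius √(9²−3.9²) = 8.111 (area = (32/2)·8.111²·sin(360°/32) = 205.36 mm²); the sphere at (-4, 14.5) does not reach this height (|z−center|=5.900 > r=5.5); Subtracting the remaining from the first: starting from the r=7.5 sphere (135.13 mm²), the r=9 sphere at (15.5, 11.5) misses the remaining region (no effect) — area = 135.13 mm²; (whole slice rotated 30° about Z — lengths, areas and connectivity unchanged). At z = 13.8: the r=7.5 sphere contributes a regular 32-gon of circumradius √(7.5²−6.3²) = 4.069 (area = (32/2)·4.069²·sin(360°/32) = 51.69 mm²); the sphere at (15.5, 11.5) is absent (|z−center|=13.800 > r=9); the sphere at (-4, 14.5) is absent (|z−center|=15.800 > r=5.5); Subtracting the remaining from the first: none of the subtracted shapes is present at this height, so the r=7.5 sphere is unchanged — area = 51.69 mm²; (rotated 30° about Z; rotation is an isometry so areas/perimeters/island counts are preserved). Checking containment: the cross-section at z = 13.8 is a subset of the cross-section at z = 3.9.

entirely on top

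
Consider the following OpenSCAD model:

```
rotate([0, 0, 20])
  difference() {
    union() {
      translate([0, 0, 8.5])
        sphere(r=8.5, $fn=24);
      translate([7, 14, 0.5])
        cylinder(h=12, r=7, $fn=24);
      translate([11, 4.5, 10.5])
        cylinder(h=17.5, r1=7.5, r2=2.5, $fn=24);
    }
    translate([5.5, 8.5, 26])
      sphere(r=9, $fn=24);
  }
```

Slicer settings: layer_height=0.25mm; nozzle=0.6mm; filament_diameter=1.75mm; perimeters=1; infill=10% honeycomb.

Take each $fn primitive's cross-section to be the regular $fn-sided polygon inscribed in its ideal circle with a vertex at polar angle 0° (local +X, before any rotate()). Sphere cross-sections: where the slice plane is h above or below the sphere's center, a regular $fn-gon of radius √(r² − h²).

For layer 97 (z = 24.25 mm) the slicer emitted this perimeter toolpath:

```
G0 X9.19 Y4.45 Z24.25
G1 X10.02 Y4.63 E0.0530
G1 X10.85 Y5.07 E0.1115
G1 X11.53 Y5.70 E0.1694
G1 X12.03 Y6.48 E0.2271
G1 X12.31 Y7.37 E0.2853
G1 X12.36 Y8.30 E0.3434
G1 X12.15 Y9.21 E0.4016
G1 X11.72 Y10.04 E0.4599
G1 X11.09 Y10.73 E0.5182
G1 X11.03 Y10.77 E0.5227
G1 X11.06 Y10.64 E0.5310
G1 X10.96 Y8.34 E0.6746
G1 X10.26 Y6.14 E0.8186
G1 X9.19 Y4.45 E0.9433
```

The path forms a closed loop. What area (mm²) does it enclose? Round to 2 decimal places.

Apply the shoelace formula to the sequence of (X, Y) vertices; enclosed area = 7.70 mm².

7.70 mm²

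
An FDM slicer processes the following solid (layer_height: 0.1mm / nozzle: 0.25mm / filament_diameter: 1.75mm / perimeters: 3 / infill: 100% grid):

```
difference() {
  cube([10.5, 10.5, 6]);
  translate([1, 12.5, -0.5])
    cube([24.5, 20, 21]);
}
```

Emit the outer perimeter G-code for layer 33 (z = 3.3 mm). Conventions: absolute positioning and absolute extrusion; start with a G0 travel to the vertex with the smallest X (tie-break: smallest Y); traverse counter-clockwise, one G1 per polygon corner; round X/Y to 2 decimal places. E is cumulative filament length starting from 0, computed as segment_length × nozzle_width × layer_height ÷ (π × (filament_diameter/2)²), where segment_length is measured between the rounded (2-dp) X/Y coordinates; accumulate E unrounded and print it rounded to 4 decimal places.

G0 X0.00 Y0.00 Z3.30
G1 X10.50 Y0.00 E0.1091
G1 X10.50 Y10.50 E0.2183
G1 X0.00 Y10.50 E0.3274
G1 X0.00 Y0.00 E0.4365

At z = 3.3 mm: the 10.5×10.5 cube contributes its full rectangle; the cube at (1, 12.5) (footprint 24.5×20) is included at this height; Subtracting the remaining from the first: starting from the 10.5×10.5 cube, the 24.5×20 cube at (1, 12.5) misses the remaining region (no effect) — 1 connected region. The outline is a single polygon with 4 vertices. Extrusion per mm of travel: 0.25 × 0.1 / (π × 0.875²) = 0.010394. Accumulating E over each segment gives final E = 0.4365.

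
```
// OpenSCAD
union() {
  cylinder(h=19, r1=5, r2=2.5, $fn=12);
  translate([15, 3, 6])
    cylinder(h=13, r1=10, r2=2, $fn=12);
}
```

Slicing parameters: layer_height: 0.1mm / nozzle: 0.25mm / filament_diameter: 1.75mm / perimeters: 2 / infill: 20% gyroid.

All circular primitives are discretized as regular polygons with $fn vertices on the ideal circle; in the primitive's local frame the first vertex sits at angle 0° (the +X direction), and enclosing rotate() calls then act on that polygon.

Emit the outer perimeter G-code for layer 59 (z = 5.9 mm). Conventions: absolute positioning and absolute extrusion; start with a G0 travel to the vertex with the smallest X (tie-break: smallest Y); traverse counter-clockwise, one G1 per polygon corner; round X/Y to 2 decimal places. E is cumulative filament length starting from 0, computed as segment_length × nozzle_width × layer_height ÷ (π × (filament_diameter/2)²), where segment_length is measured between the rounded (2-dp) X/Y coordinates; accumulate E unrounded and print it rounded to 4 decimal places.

G0 X-4.22 Y0.00 Z5.90
G1 X-3.66 Y-2.11 E0.0227
G1 X-2.11 Y-3.66 E0.0455
G1 X0.00 Y-4.22 E0.0682
G1 X2.11 Y-3.66 E0.0909
G1 X3.66 Y-2.11 E0.1136
G1 X4.22 Y0.00 E0.1363
G1 X3.66 Y2.11 E0.1590
G1 X2.11 Y3.66 E0.1818
G1 X0.00 Y4.22 E0.2045
G1 X-2.11 Y3.66 E0.2272
G1 X-3.66 Y2.11 E0.2500
G1 X-4.22 Y0.00 E0.2727

At z = 5.9 mm: the cone (r1=5→r2=2.5) has section circumradius 4.224 here — a regular 12-gon; the cone at (15, 3) is absent (z outside [6, 19]); Merging all regions: only the cone is present, so the union is just that shape — 1 connected region. The outline is a single polygon with 12 vertices. Extrusion per mm of travel: 0.25 × 0.1 / (π × 0.875²) = 0.010394. Accumulating E over each segment gives final E = 0.2727.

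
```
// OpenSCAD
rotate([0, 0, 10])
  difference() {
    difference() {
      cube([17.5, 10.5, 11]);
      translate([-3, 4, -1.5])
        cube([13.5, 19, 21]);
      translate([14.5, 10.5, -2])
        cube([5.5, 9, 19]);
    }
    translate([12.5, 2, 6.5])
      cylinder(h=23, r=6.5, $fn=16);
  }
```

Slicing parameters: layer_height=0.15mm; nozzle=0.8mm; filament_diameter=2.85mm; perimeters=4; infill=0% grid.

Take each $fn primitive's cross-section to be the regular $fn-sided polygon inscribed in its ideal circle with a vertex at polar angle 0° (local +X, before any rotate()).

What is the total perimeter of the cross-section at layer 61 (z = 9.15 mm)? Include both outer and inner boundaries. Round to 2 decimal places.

42.62 mm

At z = 9.15 mm: the 17.5×10.5 cube contributes its full rectangle (perimeter 56.00 mm); the 13.5×19 cube at (-3, 4) contributes its full rectangle (perimeter 65.00 mm); the cube at (14.5, 10.5) (footprint 5.5×9) is included at this height (perimeter 29.00 mm); Subtracting the remaining from the first: starting from the 17.5×10.5 cube, the 13.5×19 cube at (-3, 4) partially overlaps it — only the 68.25 mm² overlap (of its 256.50 mm²) is removed, clipping the outline; the 5.5×9 cube at (14.5, 10.5) misses the remaining region (no effect) — boundary = 56.00 mm; the r=6.5 cylinder at (12.5, 2) contributes a regular 16-gon of circumradius 6.5 (perimeter = 2·16·6.500·sin(180°/16) = 40.58 mm); After the difference (first − rest): starting from the result so far, the r=6.5 cylinder at (12.5, 2) partially overlaps it — only the 72.27 mm² overlap (of its 129.35 mm²) is removed, clipping the outline — boundary = 42.62 mm; (rotated 10° about Z; rotation is an isometry so areas/perimeters/island counts are preserved). Overall, the cross-section has 2 separate islands. Total boundary length (outer) = 42.62 mm.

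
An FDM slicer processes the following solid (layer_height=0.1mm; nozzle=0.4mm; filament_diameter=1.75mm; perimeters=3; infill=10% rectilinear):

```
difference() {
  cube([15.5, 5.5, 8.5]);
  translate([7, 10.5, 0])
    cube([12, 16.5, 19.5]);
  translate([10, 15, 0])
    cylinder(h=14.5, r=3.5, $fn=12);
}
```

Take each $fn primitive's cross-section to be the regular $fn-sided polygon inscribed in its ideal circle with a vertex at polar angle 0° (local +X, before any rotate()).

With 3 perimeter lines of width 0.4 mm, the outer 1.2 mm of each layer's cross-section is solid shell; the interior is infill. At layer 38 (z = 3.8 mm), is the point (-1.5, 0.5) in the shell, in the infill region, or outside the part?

outside

At z = 3.8 mm: the cube is present — its section is the full 15.5×5.5 rectangle; the cube at (7, 10.5) is present — its section is the full 12×16.5 rectangle; the r=3.5 cylinder at (10, 15) contributes a regular 12-gon of circumradius 3.5; Taking the first minus the rest: starting from the 15.5×5.5 cube, the 12×16.5 cube at (7, 10.5) misses the remaining region (no effect); the r=3.5 cylinder at (10, 15) misses the remaining region (no effect) — 1 connected region. Overall, the cross-section is a single solid region. The nearest boundary edge runs (0.00, 0.00)→(0.00, 5.50); distance from the point to it = 1.50 mm. The point is not inside any of the regions above, so it lies outside the cross-section (1.50 mm from the nearest boundary).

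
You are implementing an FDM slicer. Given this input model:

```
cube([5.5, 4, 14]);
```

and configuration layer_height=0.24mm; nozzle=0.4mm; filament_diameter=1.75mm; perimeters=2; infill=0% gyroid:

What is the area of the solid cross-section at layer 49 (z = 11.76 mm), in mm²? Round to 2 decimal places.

At z = 11.76 mm: the 5.5×4 cube contributes its full rectangle (area 22.00 mm²). Overall, the cross-section is a single solid region. Net area = 22.00 mm².

22.00 mm²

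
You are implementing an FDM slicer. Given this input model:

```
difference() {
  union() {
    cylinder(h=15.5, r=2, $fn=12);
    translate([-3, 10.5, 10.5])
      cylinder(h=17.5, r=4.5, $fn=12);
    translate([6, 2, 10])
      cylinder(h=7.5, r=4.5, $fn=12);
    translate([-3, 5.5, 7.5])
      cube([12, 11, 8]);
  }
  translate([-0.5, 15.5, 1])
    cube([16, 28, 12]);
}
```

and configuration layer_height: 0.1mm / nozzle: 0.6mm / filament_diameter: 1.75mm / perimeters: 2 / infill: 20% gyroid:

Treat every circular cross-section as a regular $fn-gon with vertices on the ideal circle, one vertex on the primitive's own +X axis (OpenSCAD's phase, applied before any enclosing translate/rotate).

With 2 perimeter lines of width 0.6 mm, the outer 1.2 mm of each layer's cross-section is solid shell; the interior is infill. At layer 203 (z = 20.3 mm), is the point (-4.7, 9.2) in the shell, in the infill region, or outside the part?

At z = 20.3 mm: the cylinder does not reach this height (z outside [0, 15.5]); the cylinder at (-3, 10.5): section is a regular 12-gon, circumradius r=4.5; the cylinder at (6, 2) is absent (z outside [10, 17.5]); the cube at (-3, 5.5) does not reach this height (z outside [7.5, 15.5]); Taking the union: only the r=4.5 cylinder at (-3, 10.5) is present, so the union is just that shape — 1 connected region; the cube at (-0.5, 15.5) is absent (z outside [1, 13]); Taking the first minus the rest: none of the subtracted shapes is present at this height, so the result so far is unchanged — 1 connected region. Overall, the cross-section is a single solid region. The nearest boundary edge runs (-6.90, 8.25)→(-5.25, 6.60); distance from the point to it = 2.23 mm. The point is inside the cross-section and 2.23 mm from the nearest boundary — more than the 1.2 mm shell width (2 × 0.6), so it's in the infill interior.

infill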